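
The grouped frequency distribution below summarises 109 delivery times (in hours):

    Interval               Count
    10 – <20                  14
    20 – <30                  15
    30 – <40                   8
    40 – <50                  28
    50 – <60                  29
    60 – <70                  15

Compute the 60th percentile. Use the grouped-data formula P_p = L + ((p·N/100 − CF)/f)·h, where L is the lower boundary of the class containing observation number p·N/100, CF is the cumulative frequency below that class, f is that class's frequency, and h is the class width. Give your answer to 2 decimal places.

50.14

N = 109; target position k = 60/100 · 109 = 65.4.
Cumulative frequencies: 14, 29, 37, 65, 94, 109.
Observation 65.4 falls in the class 50 – <60.
L = 50, CF = 65, f = 29, h = 10.
P60 = 50 + ((65.4 − 65)/29)·10 = 50 + 0.137931 = 50.1379.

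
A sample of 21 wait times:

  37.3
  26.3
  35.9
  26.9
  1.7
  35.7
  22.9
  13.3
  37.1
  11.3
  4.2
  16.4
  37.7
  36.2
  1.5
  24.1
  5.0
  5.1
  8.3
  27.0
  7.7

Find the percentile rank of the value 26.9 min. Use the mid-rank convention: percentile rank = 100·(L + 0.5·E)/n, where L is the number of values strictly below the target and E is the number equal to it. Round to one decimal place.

64.3

Sorted: 1.5, 1.7, 4.2, 5.0, 5.1, 7.7, 8.3, 11.3, 13.3, 16.4, 22.9, 24.1, 26.3, 26.9, 27.0, 35.7, 35.9, 36.2, 37.1, 37.3, 37.7.
Count below 26.9: L = 13; count equal: E = 1; n = 21.
Percentile rank = 100·(13 + 0.5·1)/21 = 100·13.5/21 = 64.29.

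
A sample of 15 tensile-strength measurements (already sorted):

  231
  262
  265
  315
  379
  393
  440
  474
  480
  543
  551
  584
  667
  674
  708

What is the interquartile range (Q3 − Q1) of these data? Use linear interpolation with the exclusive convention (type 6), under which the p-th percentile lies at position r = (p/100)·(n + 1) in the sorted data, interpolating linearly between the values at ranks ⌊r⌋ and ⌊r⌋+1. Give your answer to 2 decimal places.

n = 15.
P25: r = 4 (integer) → 315.
P75: r = 12 (integer) → 584.
Difference: 584 − 315 = 269.

269.00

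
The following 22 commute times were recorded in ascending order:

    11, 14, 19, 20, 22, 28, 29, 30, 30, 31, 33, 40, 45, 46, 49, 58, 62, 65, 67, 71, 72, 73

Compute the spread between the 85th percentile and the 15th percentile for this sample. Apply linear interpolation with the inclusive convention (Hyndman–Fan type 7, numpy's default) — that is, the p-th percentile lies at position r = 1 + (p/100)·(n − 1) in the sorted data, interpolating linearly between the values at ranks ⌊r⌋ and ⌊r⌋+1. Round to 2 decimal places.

n = 22.
P15: r = 4.15; ranks 4–5 are 20, 22; interpolating gives 20.3.
P85: r = 18.85; ranks 18–19 are 65, 67; interpolating gives 66.7.
Difference: 66.7 − 20.3 = 46.4.

46.40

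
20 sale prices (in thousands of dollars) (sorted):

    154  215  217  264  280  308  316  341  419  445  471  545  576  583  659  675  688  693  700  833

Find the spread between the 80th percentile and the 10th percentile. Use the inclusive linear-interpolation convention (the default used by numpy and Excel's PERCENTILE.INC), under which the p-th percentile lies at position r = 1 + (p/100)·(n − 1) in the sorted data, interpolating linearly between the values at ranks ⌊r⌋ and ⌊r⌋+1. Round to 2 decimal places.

460.80

n = 20.
P10: r = 2.9; ranks 2–3 are 215, 217; interpolating gives 216.8.
P80: r = 16.2; ranks 16–17 are 675, 688; interpolating gives 677.6.
Difference: 677.6 − 216.8 = 460.8.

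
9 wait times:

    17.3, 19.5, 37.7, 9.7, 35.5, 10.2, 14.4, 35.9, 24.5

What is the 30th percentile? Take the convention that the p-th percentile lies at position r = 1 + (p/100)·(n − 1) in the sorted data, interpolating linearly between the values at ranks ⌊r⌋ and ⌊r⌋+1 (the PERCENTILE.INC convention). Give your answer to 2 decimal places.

15.56

Sorted: 9.7, 10.2, 14.4, 17.3, 19.5, 24.5, 35.5, 35.9, 37.7.
n = 9.
r = 1 + (30/100)·(9 − 1) = 1 + 2.4 = 3.4.
Rank 3 is 14.4 and rank 4 is 17.3.
Interpolate: 14.4 + 0.4·(17.3 − 14.4) = 14.4 + 0.4·2.9 = 15.56.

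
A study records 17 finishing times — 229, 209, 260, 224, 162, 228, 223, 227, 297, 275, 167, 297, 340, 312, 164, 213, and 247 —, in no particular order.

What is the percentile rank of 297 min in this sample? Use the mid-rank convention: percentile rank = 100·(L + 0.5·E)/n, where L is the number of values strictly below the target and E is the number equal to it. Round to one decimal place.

Sorted: 162, 164, 167, 209, 213, 223, 224, 227, 228, 229, 247, 260, 275, 297, 297, 312, 340.
Count below 297: L = 13; count equal: E = 2; n = 17.
Percentile rank = 100·(13 + 0.5·2)/17 = 100·14/17 = 82.35.

82.4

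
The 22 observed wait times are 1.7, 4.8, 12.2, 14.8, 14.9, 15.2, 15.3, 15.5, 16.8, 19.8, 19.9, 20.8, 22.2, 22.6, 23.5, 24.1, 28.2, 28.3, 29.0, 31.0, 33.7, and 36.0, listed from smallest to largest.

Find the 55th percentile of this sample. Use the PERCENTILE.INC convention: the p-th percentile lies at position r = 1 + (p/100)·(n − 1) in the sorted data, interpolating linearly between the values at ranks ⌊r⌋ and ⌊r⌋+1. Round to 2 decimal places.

n = 22.
r = 1 + (55/100)·(22 − 1) = 1 + 11.55 = 12.55.
Rank 12 is 20.8 and rank 13 is 22.2.
Interpolate: 20.8 + 0.55·(22.2 − 20.8) = 20.8 + 0.55·1.4 = 21.57.

21.57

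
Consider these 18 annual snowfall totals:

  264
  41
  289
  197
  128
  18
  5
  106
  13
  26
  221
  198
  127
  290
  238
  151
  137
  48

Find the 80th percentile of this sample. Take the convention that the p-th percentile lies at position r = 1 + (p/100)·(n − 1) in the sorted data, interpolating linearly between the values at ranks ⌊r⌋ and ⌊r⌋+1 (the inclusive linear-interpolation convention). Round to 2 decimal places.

Sorted: 5, 13, 18, 26, 41, 48, 106, 127, 128, 137, 151, 197, 198, 221, 238, 264, 289, 290.
n = 18.
r = 1 + (80/100)·(18 − 1) = 1 + 13.6 = 14.6.
Rank 14 is 221 and rank 15 is 238.
Interpolate: 221 + 0.6·(238 − 221) = 221 + 0.6·17 = 231.2.

231.20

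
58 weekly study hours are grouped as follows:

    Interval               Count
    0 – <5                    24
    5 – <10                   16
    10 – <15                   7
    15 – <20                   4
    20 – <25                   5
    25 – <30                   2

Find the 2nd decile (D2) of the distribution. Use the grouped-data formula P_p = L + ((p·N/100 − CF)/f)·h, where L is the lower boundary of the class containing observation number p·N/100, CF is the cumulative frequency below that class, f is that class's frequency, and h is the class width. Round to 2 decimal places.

2.42

N = 58; target position k = 20/100 · 58 = 11.6.
Cumulative frequencies: 24, 40, 47, 51, 56, 58.
Observation 11.6 falls in the class 0 – <5.
L = 0, CF = 0, f = 24, h = 5.
P20 = 0 + ((11.6 − 0)/24)·5 = 0 + 2.41667 = 2.41667.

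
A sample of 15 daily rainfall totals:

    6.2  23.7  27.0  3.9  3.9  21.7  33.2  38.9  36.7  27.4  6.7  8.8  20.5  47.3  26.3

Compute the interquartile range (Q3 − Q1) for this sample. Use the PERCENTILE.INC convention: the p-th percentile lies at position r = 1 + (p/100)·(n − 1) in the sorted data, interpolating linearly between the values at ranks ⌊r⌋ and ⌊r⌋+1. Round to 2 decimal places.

Sorted: 3.9, 3.9, 6.2, 6.7, 8.8, 20.5, 21.7, 23.7, 26.3, 27.0, 27.4, 33.2, 36.7, 38.9, 47.3.
n = 15.
P25: r = 4.5; ranks 4–5 are 6.7, 8.8; interpolating gives 7.75.
P75: r = 11.5; ranks 11–12 are 27.4, 33.2; interpolating gives 30.3.
Difference: 30.3 − 7.75 = 22.55.

22.55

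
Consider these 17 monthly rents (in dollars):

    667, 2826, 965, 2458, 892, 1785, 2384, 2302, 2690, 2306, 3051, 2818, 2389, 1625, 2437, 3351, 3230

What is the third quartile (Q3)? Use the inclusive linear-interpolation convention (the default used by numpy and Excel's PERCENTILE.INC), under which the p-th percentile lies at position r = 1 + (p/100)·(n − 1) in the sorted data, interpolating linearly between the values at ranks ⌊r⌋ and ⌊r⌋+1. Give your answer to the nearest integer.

2818

Sorted: 667, 892, 965, 1625, 1785, 2302, 2306, 2384, 2389, 2437, 2458, 2690, 2818, 2826, 3051, 3230, 3351.
n = 17.
r = 1 + (75/100)·(17 − 1) = 1 + 12 = 13.
r is an integer, so P75 is the value at rank 13: 2818.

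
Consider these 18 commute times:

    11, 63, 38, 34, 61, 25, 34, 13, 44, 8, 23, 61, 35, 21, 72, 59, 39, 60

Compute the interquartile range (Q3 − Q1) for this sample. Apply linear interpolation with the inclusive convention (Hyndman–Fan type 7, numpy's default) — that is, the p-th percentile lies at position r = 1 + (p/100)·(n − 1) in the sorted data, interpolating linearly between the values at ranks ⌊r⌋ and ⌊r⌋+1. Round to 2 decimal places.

Sorted: 8, 11, 13, 21, 23, 25, 34, 34, 35, 38, 39, 44, 59, 60, 61, 61, 63, 72.
n = 18.
P25: r = 5.25; ranks 5–6 are 23, 25; interpolating gives 23.5.
P75: r = 13.75; ranks 13–14 are 59, 60; interpolating gives 59.75.
Difference: 59.75 − 23.5 = 36.25.

36.25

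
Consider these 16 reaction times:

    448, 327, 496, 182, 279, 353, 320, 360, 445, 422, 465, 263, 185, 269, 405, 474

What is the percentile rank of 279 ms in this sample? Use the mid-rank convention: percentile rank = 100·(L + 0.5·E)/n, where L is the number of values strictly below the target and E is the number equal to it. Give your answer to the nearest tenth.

Sorted: 182, 185, 263, 269, 279, 320, 327, 353, 360, 405, 422, 445, 448, 465, 474, 496.
Count below 279: L = 4; count equal: E = 1; n = 16.
Percentile rank = 100·(4 + 0.5·1)/16 = 100·4.5/16 = 28.12.

28.1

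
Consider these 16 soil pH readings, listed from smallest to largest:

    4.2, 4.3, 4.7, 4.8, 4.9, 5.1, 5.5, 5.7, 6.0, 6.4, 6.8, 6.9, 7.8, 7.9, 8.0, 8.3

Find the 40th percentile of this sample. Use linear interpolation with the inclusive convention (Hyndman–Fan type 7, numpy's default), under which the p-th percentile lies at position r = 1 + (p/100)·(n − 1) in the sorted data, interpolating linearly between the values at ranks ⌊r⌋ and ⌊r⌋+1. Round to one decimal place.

n = 16.
r = 1 + (40/100)·(16 − 1) = 1 + 6 = 7.
r is an integer, so P40 is the value at rank 7: 5.5.

5.5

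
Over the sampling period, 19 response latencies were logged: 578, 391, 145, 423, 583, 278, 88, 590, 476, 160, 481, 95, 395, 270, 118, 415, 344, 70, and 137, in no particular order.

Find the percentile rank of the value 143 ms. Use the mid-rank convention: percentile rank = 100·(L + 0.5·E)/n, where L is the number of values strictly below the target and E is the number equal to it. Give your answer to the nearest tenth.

Sorted: 70, 88, 95, 118, 137, 145, 160, 270, 278, 344, 391, 395, 415, 423, 476, 481, 578, 583, 590.
Count below 143: L = 5; count equal: E = 0; n = 19.
Percentile rank = 100·(5 + 0.5·0)/19 = 100·5/19 = 26.32.

26.3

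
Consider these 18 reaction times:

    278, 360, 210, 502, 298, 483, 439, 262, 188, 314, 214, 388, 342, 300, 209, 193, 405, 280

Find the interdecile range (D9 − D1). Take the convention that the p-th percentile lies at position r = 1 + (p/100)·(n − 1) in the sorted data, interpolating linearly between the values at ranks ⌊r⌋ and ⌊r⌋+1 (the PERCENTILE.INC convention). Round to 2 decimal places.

Sorted: 188, 193, 209, 210, 214, 262, 278, 280, 298, 300, 314, 342, 360, 388, 405, 439, 483, 502.
n = 18.
P10: r = 2.7; ranks 2–3 are 193, 209; interpolating gives 204.2.
P90: r = 16.3; ranks 16–17 are 439, 483; interpolating gives 452.2.
Difference: 452.2 − 204.2 = 248.

248.00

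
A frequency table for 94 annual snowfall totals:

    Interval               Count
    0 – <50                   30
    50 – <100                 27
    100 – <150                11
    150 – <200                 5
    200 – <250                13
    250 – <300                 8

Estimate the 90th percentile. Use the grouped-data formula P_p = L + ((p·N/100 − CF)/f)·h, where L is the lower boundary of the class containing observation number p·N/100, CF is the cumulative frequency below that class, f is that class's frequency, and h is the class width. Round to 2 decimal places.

244.62

N = 94; target position k = 90/100 · 94 = 84.6.
Cumulative frequencies: 30, 57, 68, 73, 86, 94.
Observation 84.6 falls in the class 200 – <250.
L = 200, CF = 73, f = 13, h = 50.
P90 = 200 + ((84.6 − 73)/13)·50 = 200 + 44.6154 = 244.615.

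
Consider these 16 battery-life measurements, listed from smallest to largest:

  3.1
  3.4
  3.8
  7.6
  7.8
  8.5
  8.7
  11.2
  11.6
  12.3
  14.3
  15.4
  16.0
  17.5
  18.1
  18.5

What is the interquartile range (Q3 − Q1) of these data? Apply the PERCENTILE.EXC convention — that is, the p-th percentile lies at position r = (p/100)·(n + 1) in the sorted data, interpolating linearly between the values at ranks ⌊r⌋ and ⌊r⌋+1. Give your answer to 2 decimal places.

8.20

n = 16.
P25: r = 4.25; ranks 4–5 are 7.6, 7.8; interpolating gives 7.65.
P75: r = 12.75; ranks 12–13 are 15.4, 16.0; interpolating gives 15.85.
Difference: 15.85 − 7.65 = 8.2.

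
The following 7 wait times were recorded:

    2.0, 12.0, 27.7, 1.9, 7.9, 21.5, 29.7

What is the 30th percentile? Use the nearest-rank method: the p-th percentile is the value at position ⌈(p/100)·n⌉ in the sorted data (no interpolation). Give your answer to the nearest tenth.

Sorted: 1.9, 2.0, 7.9, 12.0, 21.5, 27.7, 29.7.
n = 7.
Position = ⌈30/100 · 7⌉ = ⌈2.1⌉ = 3.
The value at rank 3 is 7.9.

7.9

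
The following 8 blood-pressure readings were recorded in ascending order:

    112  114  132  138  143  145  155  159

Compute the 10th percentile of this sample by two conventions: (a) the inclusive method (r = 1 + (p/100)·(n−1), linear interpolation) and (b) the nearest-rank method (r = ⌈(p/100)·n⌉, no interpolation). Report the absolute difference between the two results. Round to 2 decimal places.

1.40

n = 8.
(a) r = 1.7; between ranks 1 (112) and 2 (114): 113.4.
(b) the nearest-rank method: rank 1 → 112.
|113.4 − 112| = 1.4.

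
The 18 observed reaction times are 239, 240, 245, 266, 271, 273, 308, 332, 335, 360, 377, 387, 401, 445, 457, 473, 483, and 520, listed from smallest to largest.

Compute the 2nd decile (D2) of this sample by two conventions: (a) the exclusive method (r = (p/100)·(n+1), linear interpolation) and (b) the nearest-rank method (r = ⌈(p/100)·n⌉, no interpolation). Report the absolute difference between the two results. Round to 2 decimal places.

4.20

n = 18.
(a) r = 3.8; between ranks 3 (245) and 4 (266): 261.8.
(b) the nearest-rank method: rank 4 → 266.
|261.8 − 266| = 4.2.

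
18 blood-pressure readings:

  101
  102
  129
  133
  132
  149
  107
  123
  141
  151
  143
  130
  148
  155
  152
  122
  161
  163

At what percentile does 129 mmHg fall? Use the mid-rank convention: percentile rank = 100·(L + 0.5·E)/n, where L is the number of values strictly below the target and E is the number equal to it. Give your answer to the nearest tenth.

Sorted: 101, 102, 107, 122, 123, 129, 130, 132, 133, 141, 143, 148, 149, 151, 152, 155, 161, 163.
Count below 129: L = 5; count equal: E = 1; n = 18.
Percentile rank = 100·(5 + 0.5·1)/18 = 100·5.5/18 = 30.56.

30.6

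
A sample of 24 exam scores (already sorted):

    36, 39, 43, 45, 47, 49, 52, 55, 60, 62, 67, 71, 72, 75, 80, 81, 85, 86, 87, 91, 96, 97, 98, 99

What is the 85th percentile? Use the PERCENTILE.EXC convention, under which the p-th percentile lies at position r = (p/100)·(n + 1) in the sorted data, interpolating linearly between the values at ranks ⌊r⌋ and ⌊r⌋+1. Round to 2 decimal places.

n = 24.
r = (85/100)·(24 + 1) = 21.25.
Rank 21 is 96 and rank 22 is 97.
Interpolate: 96 + 0.25·(97 − 96) = 96 + 0.25·1 = 96.25.

96.25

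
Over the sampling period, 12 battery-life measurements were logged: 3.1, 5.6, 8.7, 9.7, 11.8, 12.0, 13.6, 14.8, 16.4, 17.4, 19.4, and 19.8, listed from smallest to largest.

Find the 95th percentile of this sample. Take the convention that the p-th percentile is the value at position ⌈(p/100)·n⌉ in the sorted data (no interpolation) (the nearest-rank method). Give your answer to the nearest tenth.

19.8

n = 12.
Position = ⌈95/100 · 12⌉ = ⌈11.4⌉ = 12.
The value at rank 12 is 19.8.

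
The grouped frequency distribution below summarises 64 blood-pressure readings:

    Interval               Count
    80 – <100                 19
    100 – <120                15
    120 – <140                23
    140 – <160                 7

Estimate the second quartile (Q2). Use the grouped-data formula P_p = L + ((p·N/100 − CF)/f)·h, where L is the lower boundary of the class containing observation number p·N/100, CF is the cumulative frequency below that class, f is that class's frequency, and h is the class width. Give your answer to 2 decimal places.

N = 64; target position k = 50/100 · 64 = 32.
Cumulative frequencies: 19, 34, 57, 64.
Observation 32 falls in the class 100 – <120.
L = 100, CF = 19, f = 15, h = 20.
P50 = 100 + ((32 − 19)/15)·20 = 100 + 17.3333 = 117.333.

117.33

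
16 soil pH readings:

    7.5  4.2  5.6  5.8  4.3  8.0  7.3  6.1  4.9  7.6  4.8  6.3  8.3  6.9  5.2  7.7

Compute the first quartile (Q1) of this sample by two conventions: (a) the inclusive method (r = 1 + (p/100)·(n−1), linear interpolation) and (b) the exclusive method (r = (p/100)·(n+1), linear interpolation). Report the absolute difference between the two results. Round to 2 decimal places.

0.15

Sorted: 4.2, 4.3, 4.8, 4.9, 5.2, 5.6, 5.8, 6.1, 6.3, 6.9, 7.3, 7.5, 7.6, 7.7, 8.0, 8.3.
n = 16.
(a) r = 4.75; between ranks 4 (4.9) and 5 (5.2): 5.125.
(b) r = 4.25; between ranks 4 (4.9) and 5 (5.2): 4.975.
|5.125 − 4.975| = 0.15.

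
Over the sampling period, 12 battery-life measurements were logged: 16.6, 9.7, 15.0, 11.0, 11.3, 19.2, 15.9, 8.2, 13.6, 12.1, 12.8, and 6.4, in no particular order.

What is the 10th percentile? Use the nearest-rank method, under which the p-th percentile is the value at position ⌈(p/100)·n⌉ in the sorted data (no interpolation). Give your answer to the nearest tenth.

Sorted: 6.4, 8.2, 9.7, 11.0, 11.3, 12.1, 12.8, 13.6, 15.0, 15.9, 16.6, 19.2.
n = 12.
Position = ⌈10/100 · 12⌉ = ⌈1.2⌉ = 2.
The value at rank 2 is 8.2.

8.2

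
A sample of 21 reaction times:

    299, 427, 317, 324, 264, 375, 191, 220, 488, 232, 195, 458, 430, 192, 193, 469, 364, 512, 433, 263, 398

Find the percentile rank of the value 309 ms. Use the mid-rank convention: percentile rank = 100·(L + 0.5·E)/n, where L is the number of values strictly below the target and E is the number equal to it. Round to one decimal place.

Sorted: 191, 192, 193, 195, 220, 232, 263, 264, 299, 317, 324, 364, 375, 398, 427, 430, 433, 458, 469, 488, 512.
Count below 309: L = 9; count equal: E = 0; n = 21.
Percentile rank = 100·(9 + 0.5·0)/21 = 100·9/21 = 42.86.

42.9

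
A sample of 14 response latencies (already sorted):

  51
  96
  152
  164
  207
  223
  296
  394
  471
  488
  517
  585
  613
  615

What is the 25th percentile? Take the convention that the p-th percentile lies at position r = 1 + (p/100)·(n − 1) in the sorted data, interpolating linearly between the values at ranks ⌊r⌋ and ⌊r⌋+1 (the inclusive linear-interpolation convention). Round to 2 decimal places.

174.75

n = 14.
r = 1 + (25/100)·(14 − 1) = 1 + 3.25 = 4.25.
Rank 4 is 164 and rank 5 is 207.
Interpolate: 164 + 0.25·(207 − 164) = 164 + 0.25·43 = 174.75.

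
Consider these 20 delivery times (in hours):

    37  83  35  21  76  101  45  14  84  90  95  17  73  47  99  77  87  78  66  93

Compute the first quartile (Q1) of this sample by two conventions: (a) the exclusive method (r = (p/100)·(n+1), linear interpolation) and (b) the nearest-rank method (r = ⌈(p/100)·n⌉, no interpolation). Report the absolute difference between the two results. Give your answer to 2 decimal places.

2.00

Sorted: 14, 17, 21, 35, 37, 45, 47, 66, 73, 76, 77, 78, 83, 84, 87, 90, 93, 95, 99, 101.
n = 20.
(a) r = 5.25; between ranks 5 (37) and 6 (45): 39.
(b) the nearest-rank method: rank 5 → 37.
|39 − 37| = 2.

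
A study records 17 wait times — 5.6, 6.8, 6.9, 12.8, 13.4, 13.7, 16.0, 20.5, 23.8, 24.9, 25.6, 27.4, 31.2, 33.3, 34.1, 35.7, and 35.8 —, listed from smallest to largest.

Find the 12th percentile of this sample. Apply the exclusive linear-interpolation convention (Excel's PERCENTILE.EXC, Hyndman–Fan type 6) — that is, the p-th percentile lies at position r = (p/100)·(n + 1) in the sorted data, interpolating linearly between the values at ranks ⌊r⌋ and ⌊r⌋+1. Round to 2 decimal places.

n = 17.
r = (12/100)·(17 + 1) = 2.16.
Rank 2 is 6.8 and rank 3 is 6.9.
Interpolate: 6.8 + 0.16·(6.9 − 6.8) = 6.8 + 0.16·0.1 = 6.816.

6.82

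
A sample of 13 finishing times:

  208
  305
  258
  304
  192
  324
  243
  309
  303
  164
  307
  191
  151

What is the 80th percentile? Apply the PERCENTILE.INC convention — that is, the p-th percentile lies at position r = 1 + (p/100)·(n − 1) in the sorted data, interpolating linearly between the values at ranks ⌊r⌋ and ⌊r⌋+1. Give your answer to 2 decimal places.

306.20

Sorted: 151, 164, 191, 192, 208, 243, 258, 303, 304, 305, 307, 309, 324.
n = 13.
r = 1 + (80/100)·(13 − 1) = 1 + 9.6 = 10.6.
Rank 10 is 305 and rank 11 is 307.
Interpolate: 305 + 0.6·(307 − 305) = 305 + 0.6·2 = 306.2.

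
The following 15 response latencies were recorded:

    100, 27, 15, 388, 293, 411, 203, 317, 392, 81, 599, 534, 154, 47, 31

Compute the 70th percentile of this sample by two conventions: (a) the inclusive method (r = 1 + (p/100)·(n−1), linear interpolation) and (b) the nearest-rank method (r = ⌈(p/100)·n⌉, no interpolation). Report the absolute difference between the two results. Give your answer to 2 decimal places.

Sorted: 15, 27, 31, 47, 81, 100, 154, 203, 293, 317, 388, 392, 411, 534, 599.
n = 15.
(a) r = 10.8; between ranks 10 (317) and 11 (388): 373.8.
(b) the nearest-rank method: rank 11 → 388.
|373.8 − 388| = 14.2.

14.20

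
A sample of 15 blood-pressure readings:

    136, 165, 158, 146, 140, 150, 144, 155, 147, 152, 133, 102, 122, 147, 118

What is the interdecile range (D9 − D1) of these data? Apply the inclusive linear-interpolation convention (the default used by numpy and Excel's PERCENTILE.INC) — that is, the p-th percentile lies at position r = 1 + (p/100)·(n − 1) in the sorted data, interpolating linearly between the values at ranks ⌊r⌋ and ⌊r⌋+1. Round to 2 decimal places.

37.20

Sorted: 102, 118, 122, 133, 136, 140, 144, 146, 147, 147, 150, 152, 155, 158, 165.
n = 15.
P10: r = 2.4; ranks 2–3 are 118, 122; interpolating gives 119.6.
P90: r = 13.6; ranks 13–14 are 155, 158; interpolating gives 156.8.
Difference: 156.8 − 119.6 = 37.2.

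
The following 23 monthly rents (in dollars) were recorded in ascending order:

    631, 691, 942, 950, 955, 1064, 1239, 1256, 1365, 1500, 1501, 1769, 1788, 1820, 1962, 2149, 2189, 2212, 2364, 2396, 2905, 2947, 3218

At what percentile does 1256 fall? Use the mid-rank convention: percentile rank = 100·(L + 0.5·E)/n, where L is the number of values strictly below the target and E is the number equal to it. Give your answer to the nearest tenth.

32.6

Count below 1256: L = 7; count equal: E = 1; n = 23.
Percentile rank = 100·(7 + 0.5·1)/23 = 100·7.5/23 = 32.61.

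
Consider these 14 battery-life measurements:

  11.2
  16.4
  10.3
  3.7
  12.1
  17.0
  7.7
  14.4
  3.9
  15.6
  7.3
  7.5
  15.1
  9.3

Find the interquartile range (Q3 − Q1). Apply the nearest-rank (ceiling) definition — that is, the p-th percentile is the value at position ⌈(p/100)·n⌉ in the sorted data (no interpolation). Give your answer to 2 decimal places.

7.60

Sorted: 3.7, 3.9, 7.3, 7.5, 7.7, 9.3, 10.3, 11.2, 12.1, 14.4, 15.1, 15.6, 16.4, 17.0.
n = 14.
P25: rank ⌈25/100·14⌉ = 4 → 7.5.
P75: rank ⌈75/100·14⌉ = 11 → 15.1.
Difference: 15.1 − 7.5 = 7.6.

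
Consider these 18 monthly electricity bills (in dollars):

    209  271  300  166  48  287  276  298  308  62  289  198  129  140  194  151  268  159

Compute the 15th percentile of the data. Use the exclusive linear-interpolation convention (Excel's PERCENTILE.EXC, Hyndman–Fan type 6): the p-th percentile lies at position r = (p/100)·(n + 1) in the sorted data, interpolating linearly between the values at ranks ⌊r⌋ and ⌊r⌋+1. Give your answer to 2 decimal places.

Sorted: 48, 62, 129, 140, 151, 159, 166, 194, 198, 209, 268, 271, 276, 287, 289, 298, 300, 308.
n = 18.
r = (15/100)·(18 + 1) = 2.85.
Rank 2 is 62 and rank 3 is 129.
Interpolate: 62 + 0.85·(129 − 62) = 62 + 0.85·67 = 118.95.

118.95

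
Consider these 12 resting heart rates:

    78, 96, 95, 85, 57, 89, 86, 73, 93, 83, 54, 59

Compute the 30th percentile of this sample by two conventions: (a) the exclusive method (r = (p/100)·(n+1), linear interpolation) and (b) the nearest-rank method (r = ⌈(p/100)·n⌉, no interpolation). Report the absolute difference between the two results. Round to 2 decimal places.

Sorted: 54, 57, 59, 73, 78, 83, 85, 86, 89, 93, 95, 96.
n = 12.
(a) r = 3.9; between ranks 3 (59) and 4 (73): 71.6.
(b) the nearest-rank method: rank 4 → 73.
|71.6 − 73| = 1.4.

1.40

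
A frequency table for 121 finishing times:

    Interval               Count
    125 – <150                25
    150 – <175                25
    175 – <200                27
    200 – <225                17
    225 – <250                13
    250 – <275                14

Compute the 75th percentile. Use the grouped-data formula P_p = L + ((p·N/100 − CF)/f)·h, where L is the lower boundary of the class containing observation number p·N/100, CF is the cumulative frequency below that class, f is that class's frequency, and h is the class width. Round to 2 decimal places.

220.22

N = 121; target position k = 75/100 · 121 = 90.75.
Cumulative frequencies: 25, 50, 77, 94, 107, 121.
Observation 90.75 falls in the class 200 – <225.
L = 200, CF = 77, f = 17, h = 25.
P75 = 200 + ((90.75 − 77)/17)·25 = 200 + 20.2206 = 220.221.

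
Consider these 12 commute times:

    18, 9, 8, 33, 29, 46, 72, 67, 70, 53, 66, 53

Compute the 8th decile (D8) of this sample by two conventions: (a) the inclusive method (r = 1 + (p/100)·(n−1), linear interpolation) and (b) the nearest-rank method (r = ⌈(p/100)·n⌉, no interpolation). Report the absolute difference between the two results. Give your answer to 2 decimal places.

0.20

Sorted: 8, 9, 18, 29, 33, 46, 53, 53, 66, 67, 70, 72.
n = 12.
(a) r = 9.8; between ranks 9 (66) and 10 (67): 66.8.
(b) the nearest-rank method: rank 10 → 67.
|66.8 − 67| = 0.2.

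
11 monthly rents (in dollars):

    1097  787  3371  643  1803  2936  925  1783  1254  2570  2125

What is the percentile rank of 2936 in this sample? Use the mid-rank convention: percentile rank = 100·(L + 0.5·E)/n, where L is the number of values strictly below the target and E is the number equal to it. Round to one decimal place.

86.4

Sorted: 643, 787, 925, 1097, 1254, 1783, 1803, 2125, 2570, 2936, 3371.
Count below 2936: L = 9; count equal: E = 1; n = 11.
Percentile rank = 100·(9 + 0.5·1)/11 = 100·9.5/11 = 86.36.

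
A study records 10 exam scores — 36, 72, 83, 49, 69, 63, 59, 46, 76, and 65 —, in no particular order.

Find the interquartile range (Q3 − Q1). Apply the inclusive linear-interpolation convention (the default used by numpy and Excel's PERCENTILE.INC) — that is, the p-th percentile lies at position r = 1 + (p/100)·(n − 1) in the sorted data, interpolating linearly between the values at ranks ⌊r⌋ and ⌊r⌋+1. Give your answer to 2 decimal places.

19.75

Sorted: 36, 46, 49, 59, 63, 65, 69, 72, 76, 83.
n = 10.
P25: r = 3.25; ranks 3–4 are 49, 59; interpolating gives 51.5.
P75: r = 7.75; ranks 7–8 are 69, 72; interpolating gives 71.25.
Difference: 71.25 − 51.5 = 19.75.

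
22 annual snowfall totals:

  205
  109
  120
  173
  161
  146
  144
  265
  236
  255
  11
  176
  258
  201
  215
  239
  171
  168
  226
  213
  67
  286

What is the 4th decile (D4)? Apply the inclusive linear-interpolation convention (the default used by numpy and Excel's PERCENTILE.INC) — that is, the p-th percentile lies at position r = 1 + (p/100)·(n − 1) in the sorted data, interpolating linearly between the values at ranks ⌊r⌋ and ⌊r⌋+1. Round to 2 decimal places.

171.80

Sorted: 11, 67, 109, 120, 144, 146, 161, 168, 171, 173, 176, 201, 205, 213, 215, 226, 236, 239, 255, 258, 265, 286.
n = 22.
r = 1 + (40/100)·(22 − 1) = 1 + 8.4 = 9.4.
Rank 9 is 171 and rank 10 is 173.
Interpolate: 171 + 0.4·(173 − 171) = 171 + 0.4·2 = 171.8.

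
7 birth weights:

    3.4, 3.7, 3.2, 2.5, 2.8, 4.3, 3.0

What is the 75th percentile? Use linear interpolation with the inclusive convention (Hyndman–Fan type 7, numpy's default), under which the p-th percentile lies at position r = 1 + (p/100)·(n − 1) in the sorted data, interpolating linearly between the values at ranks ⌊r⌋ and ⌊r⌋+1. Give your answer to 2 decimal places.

3.55

Sorted: 2.5, 2.8, 3.0, 3.2, 3.4, 3.7, 4.3.
n = 7.
r = 1 + (75/100)·(7 − 1) = 1 + 4.5 = 5.5.
Rank 5 is 3.4 and rank 6 is 3.7.
Interpolate: 3.4 + 0.5·(3.7 − 3.4) = 3.4 + 0.5·0.3 = 3.55.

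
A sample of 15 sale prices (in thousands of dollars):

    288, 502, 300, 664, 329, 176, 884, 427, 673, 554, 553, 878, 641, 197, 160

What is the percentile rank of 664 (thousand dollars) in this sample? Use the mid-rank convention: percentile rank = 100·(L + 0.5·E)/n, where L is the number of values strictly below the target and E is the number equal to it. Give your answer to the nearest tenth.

76.7

Sorted: 160, 176, 197, 288, 300, 329, 427, 502, 553, 554, 641, 664, 673, 878, 884.
Count below 664: L = 11; count equal: E = 1; n = 15.
Percentile rank = 100·(11 + 0.5·1)/15 = 100·11.5/15 = 76.67.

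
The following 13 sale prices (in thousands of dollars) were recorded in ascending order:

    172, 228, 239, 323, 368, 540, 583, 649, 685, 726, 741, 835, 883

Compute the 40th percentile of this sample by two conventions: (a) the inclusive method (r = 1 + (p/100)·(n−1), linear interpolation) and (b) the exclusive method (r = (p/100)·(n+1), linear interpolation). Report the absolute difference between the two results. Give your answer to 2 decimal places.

n = 13.
(a) r = 5.8; between ranks 5 (368) and 6 (540): 505.6.
(b) r = 5.6; between ranks 5 (368) and 6 (540): 471.2.
|505.6 − 471.2| = 34.4.

34.40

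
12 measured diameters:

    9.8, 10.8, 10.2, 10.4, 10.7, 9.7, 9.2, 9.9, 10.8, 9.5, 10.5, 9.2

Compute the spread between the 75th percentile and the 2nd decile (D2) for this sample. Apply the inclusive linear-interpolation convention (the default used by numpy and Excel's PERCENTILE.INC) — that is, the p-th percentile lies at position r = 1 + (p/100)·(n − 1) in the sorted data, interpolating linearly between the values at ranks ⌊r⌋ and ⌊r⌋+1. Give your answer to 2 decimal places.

1.01

Sorted: 9.2, 9.2, 9.5, 9.7, 9.8, 9.9, 10.2, 10.4, 10.5, 10.7, 10.8, 10.8.
n = 12.
P20: r = 3.2; ranks 3–4 are 9.5, 9.7; interpolating gives 9.54.
P75: r = 9.25; ranks 9–10 are 10.5, 10.7; interpolating gives 10.55.
Difference: 10.55 − 9.54 = 1.01.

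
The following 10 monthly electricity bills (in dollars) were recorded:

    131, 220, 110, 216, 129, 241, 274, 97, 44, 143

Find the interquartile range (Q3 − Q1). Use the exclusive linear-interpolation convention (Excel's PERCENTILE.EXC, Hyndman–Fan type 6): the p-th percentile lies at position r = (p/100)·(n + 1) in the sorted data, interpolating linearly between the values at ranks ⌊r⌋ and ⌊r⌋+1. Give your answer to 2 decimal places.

Sorted: 44, 97, 110, 129, 131, 143, 216, 220, 241, 274.
n = 10.
P25: r = 2.75; ranks 2–3 are 97, 110; interpolating gives 106.75.
P75: r = 8.25; ranks 8–9 are 220, 241; interpolating gives 225.25.
Difference: 225.25 − 106.75 = 118.5.

118.50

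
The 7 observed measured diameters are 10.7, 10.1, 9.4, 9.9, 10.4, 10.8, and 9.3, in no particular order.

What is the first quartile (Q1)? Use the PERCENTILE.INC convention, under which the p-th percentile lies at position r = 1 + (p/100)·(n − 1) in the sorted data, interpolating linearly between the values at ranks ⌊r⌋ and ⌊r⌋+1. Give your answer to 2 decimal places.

Sorted: 9.3, 9.4, 9.9, 10.1, 10.4, 10.7, 10.8.
n = 7.
r = 1 + (25/100)·(7 − 1) = 1 + 1.5 = 2.5.
Rank 2 is 9.4 and rank 3 is 9.9.
Interpolate: 9.4 + 0.5·(9.9 − 9.4) = 9.4 + 0.5·0.5 = 9.65.

9.65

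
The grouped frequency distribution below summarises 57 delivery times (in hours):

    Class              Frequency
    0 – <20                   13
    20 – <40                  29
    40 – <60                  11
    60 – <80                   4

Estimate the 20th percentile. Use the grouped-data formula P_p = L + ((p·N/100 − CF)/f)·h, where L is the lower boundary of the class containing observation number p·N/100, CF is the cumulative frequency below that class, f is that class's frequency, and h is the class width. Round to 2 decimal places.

17.54

N = 57; target position k = 20/100 · 57 = 11.4.
Cumulative frequencies: 13, 42, 53, 57.
Observation 11.4 falls in the class 0 – <20.
L = 0, CF = 0, f = 13, h = 20.
P20 = 0 + ((11.4 − 0)/13)·20 = 0 + 17.5385 = 17.5385.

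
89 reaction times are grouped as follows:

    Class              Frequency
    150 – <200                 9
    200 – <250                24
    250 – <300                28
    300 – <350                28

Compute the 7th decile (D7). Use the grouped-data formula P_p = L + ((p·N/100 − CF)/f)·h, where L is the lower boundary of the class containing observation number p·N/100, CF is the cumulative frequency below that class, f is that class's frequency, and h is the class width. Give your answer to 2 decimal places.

302.32

N = 89; target position k = 70/100 · 89 = 62.3.
Cumulative frequencies: 9, 33, 61, 89.
Observation 62.3 falls in the class 300 – <350.
L = 300, CF = 61, f = 28, h = 50.
P70 = 300 + ((62.3 − 61)/28)·50 = 300 + 2.32143 = 302.321.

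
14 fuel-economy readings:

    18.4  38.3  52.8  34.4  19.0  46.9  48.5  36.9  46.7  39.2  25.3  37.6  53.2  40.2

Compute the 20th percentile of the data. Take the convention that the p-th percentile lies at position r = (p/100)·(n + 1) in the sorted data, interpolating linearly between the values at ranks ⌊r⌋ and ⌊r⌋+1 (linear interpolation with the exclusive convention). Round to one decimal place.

Sorted: 18.4, 19.0, 25.3, 34.4, 36.9, 37.6, 38.3, 39.2, 40.2, 46.7, 46.9, 48.5, 52.8, 53.2.
n = 14.
r = (20/100)·(14 + 1) = 3.
r is an integer, so P20 is the value at rank 3: 25.3.

25.3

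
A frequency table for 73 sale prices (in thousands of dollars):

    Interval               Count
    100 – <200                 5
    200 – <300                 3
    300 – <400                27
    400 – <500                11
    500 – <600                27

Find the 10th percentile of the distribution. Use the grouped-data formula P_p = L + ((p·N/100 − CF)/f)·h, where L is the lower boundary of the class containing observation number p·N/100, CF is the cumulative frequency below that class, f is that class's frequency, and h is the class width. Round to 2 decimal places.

276.67

N = 73; target position k = 10/100 · 73 = 7.3.
Cumulative frequencies: 5, 8, 35, 46, 73.
Observation 7.3 falls in the class 200 – <300.
L = 200, CF = 5, f = 3, h = 100.
P10 = 200 + ((7.3 − 5)/3)·100 = 200 + 76.6667 = 276.667.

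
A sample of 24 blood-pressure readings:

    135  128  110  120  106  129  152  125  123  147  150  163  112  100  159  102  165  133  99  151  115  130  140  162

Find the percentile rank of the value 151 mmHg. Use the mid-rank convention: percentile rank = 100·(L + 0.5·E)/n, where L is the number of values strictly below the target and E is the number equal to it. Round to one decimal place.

77.1

Sorted: 99, 100, 102, 106, 110, 112, 115, 120, 123, 125, 128, 129, 130, 133, 135, 140, 147, 150, 151, 152, 159, 162, 163, 165.
Count below 151: L = 18; count equal: E = 1; n = 24.
Percentile rank = 100·(18 + 0.5·1)/24 = 100·18.5/24 = 77.08.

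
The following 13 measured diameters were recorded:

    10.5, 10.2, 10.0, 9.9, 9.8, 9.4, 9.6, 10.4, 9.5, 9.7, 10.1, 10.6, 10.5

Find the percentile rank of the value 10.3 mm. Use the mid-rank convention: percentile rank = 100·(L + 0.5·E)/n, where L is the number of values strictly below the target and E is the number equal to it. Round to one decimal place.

69.2

Sorted: 9.4, 9.5, 9.6, 9.7, 9.8, 9.9, 10.0, 10.1, 10.2, 10.4, 10.5, 10.5, 10.6.
Count below 10.3: L = 9; count equal: E = 0; n = 13.
Percentile rank = 100·(9 + 0.5·0)/13 = 100·9/13 = 69.23.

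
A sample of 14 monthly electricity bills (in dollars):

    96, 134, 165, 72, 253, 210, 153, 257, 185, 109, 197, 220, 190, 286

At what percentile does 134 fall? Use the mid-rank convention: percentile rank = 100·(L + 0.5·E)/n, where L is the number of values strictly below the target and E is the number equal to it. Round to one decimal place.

Sorted: 72, 96, 109, 134, 153, 165, 185, 190, 197, 210, 220, 253, 257, 286.
Count below 134: L = 3; count equal: E = 1; n = 14.
Percentile rank = 100·(3 + 0.5·1)/14 = 100·3.5/14 = 25.

25.0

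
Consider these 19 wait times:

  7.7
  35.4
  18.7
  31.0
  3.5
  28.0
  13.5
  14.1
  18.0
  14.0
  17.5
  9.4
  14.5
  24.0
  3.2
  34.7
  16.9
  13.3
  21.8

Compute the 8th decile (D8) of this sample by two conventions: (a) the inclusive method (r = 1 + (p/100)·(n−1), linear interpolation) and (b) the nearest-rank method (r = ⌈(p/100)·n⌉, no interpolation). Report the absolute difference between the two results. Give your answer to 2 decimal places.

Sorted: 3.2, 3.5, 7.7, 9.4, 13.3, 13.5, 14.0, 14.1, 14.5, 16.9, 17.5, 18.0, 18.7, 21.8, 24.0, 28.0, 31.0, 34.7, 35.4.
n = 19.
(a) r = 15.4; between ranks 15 (24.0) and 16 (28.0): 25.6.
(b) the nearest-rank method: rank 16 → 28.
|25.6 − 28| = 2.4.

2.40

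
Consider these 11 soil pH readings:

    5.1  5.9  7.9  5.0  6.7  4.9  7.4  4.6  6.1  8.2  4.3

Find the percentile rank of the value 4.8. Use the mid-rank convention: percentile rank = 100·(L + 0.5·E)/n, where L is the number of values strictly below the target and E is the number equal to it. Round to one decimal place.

18.2

Sorted: 4.3, 4.6, 4.9, 5.0, 5.1, 5.9, 6.1, 6.7, 7.4, 7.9, 8.2.
Count below 4.8: L = 2; count equal: E = 0; n = 11.
Percentile rank = 100·(2 + 0.5·0)/11 = 100·2/11 = 18.18.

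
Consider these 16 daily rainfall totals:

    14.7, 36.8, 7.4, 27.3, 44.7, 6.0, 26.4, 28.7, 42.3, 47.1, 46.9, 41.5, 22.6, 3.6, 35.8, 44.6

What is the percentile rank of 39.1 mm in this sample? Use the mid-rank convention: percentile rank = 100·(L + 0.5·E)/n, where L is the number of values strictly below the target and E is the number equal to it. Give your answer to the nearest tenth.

Sorted: 3.6, 6.0, 7.4, 14.7, 22.6, 26.4, 27.3, 28.7, 35.8, 36.8, 41.5, 42.3, 44.6, 44.7, 46.9, 47.1.
Count below 39.1: L = 10; count equal: E = 0; n = 16.
Percentile rank = 100·(10 + 0.5·0)/16 = 100·10/16 = 62.5.

62.5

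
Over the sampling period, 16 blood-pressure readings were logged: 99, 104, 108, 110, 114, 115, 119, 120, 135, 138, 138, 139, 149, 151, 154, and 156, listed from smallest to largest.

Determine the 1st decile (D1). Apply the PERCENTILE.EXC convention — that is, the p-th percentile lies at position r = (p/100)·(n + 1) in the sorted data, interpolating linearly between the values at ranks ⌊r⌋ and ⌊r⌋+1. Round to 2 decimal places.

n = 16.
r = (10/100)·(16 + 1) = 1.7.
Rank 1 is 99 and rank 2 is 104.
Interpolate: 99 + 0.7·(104 − 99) = 99 + 0.7·5 = 102.5.

102.50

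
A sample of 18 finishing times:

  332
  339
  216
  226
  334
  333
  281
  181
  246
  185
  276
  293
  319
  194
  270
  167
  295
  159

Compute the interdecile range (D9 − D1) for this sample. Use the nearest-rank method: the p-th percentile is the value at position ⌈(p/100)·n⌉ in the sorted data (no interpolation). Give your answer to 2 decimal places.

Sorted: 159, 167, 181, 185, 194, 216, 226, 246, 270, 276, 281, 293, 295, 319, 332, 333, 334, 339.
n = 18.
P10: rank ⌈10/100·18⌉ = 2 → 167.
P90: rank ⌈90/100·18⌉ = 17 → 334.
Difference: 334 − 167 = 167.

167.00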